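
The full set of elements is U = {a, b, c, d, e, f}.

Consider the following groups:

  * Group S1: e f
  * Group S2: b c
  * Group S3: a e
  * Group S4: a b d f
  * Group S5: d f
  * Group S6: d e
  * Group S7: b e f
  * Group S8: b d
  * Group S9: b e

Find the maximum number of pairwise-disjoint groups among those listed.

S2, S3, S5 are pairwise disjoint (S2={b,c}; S3={a,e}; S5={d,f}).
Every remaining group overlaps one of these, and no 4 of the listed groups are pairwise disjoint, so 3 is the maximum.

3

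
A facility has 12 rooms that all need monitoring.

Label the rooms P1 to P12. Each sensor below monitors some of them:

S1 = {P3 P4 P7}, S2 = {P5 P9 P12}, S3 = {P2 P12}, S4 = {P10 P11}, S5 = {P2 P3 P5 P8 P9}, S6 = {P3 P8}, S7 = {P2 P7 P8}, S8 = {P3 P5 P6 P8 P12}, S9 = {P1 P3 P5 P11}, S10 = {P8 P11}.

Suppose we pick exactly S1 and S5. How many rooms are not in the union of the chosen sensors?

Union of S1, S5 = {P2, P3, P4, P5, P7, P8, P9}.
Not covered: P1, P6, P10, P11, P12 — 5 rooms.

5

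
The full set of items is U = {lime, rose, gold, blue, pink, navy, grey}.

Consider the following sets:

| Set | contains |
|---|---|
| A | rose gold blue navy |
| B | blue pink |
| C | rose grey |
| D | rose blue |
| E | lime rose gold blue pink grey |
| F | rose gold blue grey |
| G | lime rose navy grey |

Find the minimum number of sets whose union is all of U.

2

A and E cover everything between them: the union {lime, rose, gold, blue, pink, navy, grey} is all of U.
No single set has all 7 items (the largest, E, has 6), so 2 is optimal.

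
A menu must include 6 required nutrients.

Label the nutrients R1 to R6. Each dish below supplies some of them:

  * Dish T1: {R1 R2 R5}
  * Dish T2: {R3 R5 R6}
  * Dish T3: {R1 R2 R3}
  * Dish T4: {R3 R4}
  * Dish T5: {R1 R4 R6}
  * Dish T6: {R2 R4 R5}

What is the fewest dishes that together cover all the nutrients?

Take {T2, T3, T6}. Their union is {R1, R2, R3, R4, R5, R6}, which is all 6 nutrients.
No 2 of the 6 dishes cover everything (all 15 combinations miss at least one nutrient), so 3 is optimal.

3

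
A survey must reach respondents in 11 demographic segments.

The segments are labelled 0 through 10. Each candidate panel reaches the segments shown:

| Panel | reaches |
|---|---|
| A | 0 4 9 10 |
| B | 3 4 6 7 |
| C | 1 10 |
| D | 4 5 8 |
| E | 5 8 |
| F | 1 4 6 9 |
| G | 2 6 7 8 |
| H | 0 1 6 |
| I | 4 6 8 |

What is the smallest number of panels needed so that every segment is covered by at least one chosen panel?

5

Take {A, B, D, G, H}. Their union is {0, 1, 2, 3, 4, 5, 6, 7, 8, 9, 10}, which is all 11 segments.
No 4 of the 9 panels cover everything (all 126 combinations miss at least one segment), so 5 is optimal.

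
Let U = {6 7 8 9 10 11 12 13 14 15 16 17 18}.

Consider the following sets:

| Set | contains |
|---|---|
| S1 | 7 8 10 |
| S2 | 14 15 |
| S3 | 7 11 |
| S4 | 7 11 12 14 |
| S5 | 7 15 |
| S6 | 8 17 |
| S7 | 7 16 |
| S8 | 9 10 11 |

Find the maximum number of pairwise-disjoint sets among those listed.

4

S2, S6, S7, S8 are pairwise disjoint (S2={14,15}; S6={8,17}; S7={7,16}; S8={9,10,11}).
Every remaining set overlaps one of these, and no 5 of the listed sets are pairwise disjoint, so 4 is the maximum.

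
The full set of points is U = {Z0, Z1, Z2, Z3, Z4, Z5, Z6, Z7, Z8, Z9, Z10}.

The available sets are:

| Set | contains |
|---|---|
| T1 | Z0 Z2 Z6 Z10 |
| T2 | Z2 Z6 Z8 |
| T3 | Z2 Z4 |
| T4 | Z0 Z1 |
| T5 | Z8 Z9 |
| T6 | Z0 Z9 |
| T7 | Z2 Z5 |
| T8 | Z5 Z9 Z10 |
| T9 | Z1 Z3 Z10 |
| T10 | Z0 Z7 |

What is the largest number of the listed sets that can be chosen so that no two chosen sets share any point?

T5, T7, T9, T10 are pairwise disjoint (T5={Z8,Z9}; T7={Z2,Z5}; T9={Z1,Z3,Z10}; T10={Z0,Z7}).
Every remaining set overlaps one of these, and no 5 of the listed sets are pairwise disjoint, so 4 is the maximum.

4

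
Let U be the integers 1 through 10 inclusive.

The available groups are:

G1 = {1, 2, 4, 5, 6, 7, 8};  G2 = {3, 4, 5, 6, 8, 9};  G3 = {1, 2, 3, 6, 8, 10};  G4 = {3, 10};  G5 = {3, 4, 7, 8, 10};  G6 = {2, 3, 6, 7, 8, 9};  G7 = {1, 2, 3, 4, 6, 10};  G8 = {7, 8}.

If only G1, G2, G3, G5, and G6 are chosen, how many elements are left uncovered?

Union of G1, G2, G3, G5, G6 = {1, 2, 3, 4, 5, 6, 7, 8, 9, 10} — that's every element, so 0 are uncovered.

0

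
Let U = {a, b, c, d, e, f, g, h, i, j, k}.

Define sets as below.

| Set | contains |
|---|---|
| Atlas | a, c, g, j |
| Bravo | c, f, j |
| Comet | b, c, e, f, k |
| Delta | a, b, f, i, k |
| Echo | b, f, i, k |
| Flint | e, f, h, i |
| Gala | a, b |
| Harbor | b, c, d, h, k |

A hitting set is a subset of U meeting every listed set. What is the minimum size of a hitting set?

Take T = {b, i, j}. Each listed set contains at least one of these, so T is a hitting set of size 3.
No choice of 2 elements meets every set, so 3 is the minimum.

3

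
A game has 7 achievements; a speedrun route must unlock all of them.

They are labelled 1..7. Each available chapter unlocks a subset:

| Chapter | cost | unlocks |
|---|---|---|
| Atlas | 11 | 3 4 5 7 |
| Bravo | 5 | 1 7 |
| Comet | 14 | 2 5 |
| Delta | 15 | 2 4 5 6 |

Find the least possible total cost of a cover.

Atlas, Bravo, Delta together cover every achievement (Atlas ∪ Bravo ∪ Delta = {1, 2, 3, 4, 5, 6, 7}); total cost 11 + 5 + 15 = 31.
No covering selection has total cost below 31.

31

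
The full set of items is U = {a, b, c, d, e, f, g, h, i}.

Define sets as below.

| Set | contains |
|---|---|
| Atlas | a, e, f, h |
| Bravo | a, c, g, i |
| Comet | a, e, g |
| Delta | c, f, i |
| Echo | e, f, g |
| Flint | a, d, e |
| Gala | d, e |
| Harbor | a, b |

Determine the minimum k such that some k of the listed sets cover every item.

Take {Atlas, Bravo, Flint, Harbor}. Their union is {a, b, c, d, e, f, g, h, i}, which is all 9 items.
Only Harbor contains b, so Harbor is forced; the remaining 7 items need at least 3 more sets (each remaining set adds at most 3) — so at least 4 sets are needed, and 4 is optimal.

4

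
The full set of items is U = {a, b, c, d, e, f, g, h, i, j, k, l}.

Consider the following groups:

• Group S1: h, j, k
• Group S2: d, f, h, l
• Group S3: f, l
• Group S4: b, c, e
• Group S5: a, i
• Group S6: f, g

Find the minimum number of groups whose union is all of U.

S1, S2, S4, S5, and S6 cover everything between them: the union {a, b, c, d, e, f, g, h, i, j, k, l} is all of U.
Only S6 contains g, so S6 is forced; the remaining 10 items need at least 4 more groups (each remaining group adds at most 3) — so at least 5 groups are needed, and 5 is optimal.

5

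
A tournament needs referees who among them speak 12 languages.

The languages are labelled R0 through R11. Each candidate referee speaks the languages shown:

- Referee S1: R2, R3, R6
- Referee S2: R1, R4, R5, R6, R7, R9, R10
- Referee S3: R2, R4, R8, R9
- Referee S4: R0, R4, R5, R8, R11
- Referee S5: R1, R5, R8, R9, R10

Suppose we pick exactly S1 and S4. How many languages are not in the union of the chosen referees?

4

Union of S1, S4 = {R0, R2, R3, R4, R5, R6, R8, R11}.
Not covered: R1, R7, R9, R10 — 4 languages.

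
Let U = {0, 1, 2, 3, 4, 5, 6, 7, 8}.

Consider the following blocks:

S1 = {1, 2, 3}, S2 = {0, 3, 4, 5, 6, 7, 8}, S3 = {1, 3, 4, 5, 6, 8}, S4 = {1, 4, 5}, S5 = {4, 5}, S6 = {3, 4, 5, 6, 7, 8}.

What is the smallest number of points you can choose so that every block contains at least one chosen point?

2

H = {3, 4} meets every block (each contains at least one member of H), and |H| = 2.
The blocks S1, S5 are pairwise disjoint, so any hitting set needs a separate point for each — at least 2. Hence 2 is optimal.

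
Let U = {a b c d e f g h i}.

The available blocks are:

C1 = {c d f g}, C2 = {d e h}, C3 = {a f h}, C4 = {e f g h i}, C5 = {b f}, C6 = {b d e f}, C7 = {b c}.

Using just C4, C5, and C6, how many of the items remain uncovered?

Union of C4, C5, C6 = {b, d, e, f, g, h, i}.
Not covered: a, c — 2 items.

2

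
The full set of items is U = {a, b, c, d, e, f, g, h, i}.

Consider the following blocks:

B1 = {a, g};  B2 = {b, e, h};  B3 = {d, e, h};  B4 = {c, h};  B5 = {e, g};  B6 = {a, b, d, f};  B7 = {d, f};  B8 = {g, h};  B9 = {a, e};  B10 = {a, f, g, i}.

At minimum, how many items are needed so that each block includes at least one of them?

4

The 4 items {a, e, f, h} hit every block.
No choice of 3 items meets every block, so 4 is the minimum.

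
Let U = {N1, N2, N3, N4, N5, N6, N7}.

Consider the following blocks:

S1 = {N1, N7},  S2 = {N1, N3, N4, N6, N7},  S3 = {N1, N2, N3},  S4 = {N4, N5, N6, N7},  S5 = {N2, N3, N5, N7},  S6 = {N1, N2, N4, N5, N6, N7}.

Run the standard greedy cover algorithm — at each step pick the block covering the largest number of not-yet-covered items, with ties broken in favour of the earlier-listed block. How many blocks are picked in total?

2

Greedy: pick S6 (covers 6 new) → pick S2 (covers 1 new). Total picks: 2.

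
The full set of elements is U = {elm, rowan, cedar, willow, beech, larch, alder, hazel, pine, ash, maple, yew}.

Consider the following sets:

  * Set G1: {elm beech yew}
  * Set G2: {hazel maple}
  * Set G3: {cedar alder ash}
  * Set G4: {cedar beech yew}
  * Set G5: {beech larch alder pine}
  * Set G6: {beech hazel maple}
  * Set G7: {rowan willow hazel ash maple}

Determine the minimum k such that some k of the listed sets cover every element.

G1 and G4 and G5 and G7 together: G1 ∪ G4 ∪ G5 ∪ G7 = {elm, rowan, cedar, willow, beech, larch, alder, hazel, pine, ash, maple, yew} — every element is covered.
No 3 of the 7 sets cover everything (all 35 combinations miss at least one element), so 4 is optimal.

4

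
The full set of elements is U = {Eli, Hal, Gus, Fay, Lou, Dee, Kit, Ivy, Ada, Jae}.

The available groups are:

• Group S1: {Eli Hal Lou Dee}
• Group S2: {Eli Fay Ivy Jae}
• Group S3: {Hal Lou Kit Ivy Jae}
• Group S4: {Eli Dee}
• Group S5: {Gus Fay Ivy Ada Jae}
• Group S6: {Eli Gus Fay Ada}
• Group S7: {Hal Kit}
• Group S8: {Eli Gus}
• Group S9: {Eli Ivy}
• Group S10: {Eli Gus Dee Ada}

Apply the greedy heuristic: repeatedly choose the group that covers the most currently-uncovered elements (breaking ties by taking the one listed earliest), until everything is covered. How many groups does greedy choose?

3

Greedy: pick S3 (covers 5 new) → pick S6 (covers 4 new) → pick S1 (covers 1 new). Total picks: 3.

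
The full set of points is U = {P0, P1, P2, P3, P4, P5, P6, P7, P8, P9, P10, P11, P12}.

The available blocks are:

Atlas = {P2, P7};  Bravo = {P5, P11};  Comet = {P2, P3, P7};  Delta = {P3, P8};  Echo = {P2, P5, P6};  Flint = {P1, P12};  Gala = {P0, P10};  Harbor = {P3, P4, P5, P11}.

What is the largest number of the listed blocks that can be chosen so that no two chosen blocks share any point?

Atlas, Bravo, Delta, Flint, Gala are pairwise disjoint (Atlas={P2,P7}; Bravo={P5,P11}; Delta={P3,P8}; Flint={P1,P12}; Gala={P0,P10}).
Every remaining block overlaps one of these, and no 6 of the listed blocks are pairwise disjoint, so 5 is the maximum.

5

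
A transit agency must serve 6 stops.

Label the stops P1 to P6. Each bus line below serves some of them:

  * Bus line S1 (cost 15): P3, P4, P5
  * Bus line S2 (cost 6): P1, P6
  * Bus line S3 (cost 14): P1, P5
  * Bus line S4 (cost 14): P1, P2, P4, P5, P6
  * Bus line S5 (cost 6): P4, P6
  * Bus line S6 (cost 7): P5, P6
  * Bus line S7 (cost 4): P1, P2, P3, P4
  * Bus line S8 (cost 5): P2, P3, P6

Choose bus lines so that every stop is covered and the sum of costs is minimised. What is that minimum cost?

S6, S7 together cover every stop (S6 ∪ S7 = {P1, P2, P3, P4, P5, P6}); total cost 7 + 4 = 11.
No covering selection has total cost below 11.

11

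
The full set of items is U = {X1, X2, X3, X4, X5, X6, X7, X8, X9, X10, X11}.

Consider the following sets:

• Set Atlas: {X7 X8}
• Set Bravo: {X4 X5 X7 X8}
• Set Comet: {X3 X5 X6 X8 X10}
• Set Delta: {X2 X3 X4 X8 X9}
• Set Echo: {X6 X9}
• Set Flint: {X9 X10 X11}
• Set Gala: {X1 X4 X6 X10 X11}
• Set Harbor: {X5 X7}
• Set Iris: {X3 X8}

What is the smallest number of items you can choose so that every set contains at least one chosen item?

H = {X3, X7, X9, X11} meets every set (each contains at least one member of H), and |H| = 4.
No choice of 3 items meets every set, so 4 is the minimum.

4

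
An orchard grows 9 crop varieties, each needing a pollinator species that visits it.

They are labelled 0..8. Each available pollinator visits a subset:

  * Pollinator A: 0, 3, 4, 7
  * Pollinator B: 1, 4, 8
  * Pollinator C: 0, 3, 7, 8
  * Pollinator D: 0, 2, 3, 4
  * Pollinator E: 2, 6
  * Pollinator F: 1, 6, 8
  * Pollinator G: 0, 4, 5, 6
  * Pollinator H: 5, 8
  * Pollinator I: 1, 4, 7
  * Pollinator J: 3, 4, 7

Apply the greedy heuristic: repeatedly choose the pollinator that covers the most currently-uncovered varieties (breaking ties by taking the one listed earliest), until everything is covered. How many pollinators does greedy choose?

Greedy: pick A (covers 4 new) → pick F (covers 3 new) → pick D (covers 1 new) → pick G (covers 1 new). Total picks: 4.

4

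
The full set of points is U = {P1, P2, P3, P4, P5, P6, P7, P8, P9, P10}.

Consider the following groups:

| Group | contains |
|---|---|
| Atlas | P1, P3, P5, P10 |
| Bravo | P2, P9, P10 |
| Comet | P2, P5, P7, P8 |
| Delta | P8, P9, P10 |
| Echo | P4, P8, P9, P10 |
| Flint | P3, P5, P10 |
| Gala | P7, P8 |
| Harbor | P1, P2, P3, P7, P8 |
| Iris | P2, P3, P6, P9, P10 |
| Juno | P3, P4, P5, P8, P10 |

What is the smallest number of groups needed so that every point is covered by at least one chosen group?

Harbor, Iris, and Juno cover everything between them: the union {P1, P2, P3, P4, P5, P6, P7, P8, P9, P10} is all of U.
Only Iris contains P6, so Iris is forced; the remaining 5 points need at least 2 more groups (each remaining group adds at most 3) — so at least 3 groups are needed, and 3 is optimal.

3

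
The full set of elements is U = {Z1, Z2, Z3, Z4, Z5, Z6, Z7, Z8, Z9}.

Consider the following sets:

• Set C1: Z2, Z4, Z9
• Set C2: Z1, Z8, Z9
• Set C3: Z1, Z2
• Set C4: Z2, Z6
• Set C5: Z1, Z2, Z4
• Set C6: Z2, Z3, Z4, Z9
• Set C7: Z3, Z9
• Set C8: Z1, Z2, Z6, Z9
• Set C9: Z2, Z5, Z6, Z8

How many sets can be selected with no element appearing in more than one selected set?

C5, C7 are pairwise disjoint (C5={Z1,Z2,Z4}; C7={Z3,Z9}).
Every remaining set overlaps one of these, and no 3 of the listed sets are pairwise disjoint, so 2 is the maximum.

2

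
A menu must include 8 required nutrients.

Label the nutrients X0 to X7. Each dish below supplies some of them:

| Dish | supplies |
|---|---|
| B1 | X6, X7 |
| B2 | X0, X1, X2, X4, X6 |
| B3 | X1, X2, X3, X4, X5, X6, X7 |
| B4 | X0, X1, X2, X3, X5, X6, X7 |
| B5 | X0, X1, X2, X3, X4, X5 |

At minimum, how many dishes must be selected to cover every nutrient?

2

B1 and B5 together: B1 ∪ B5 = {X0, X1, X2, X3, X4, X5, X6, X7} — every nutrient is covered.
No single dish has all 8 nutrients (the largest, B3, has 7), so 2 is optimal.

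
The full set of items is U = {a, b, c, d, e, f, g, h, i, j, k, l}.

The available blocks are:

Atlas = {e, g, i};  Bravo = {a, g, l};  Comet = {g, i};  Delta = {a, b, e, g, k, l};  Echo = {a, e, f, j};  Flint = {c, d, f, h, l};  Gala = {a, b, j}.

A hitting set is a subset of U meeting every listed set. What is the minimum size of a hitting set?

3

T = {a, g, l} meets every block (each contains at least one member of T), and |T| = 3.
The blocks Atlas, Flint, Gala are pairwise disjoint, so any hitting set needs a separate item for each — at least 3. Hence 3 is optimal.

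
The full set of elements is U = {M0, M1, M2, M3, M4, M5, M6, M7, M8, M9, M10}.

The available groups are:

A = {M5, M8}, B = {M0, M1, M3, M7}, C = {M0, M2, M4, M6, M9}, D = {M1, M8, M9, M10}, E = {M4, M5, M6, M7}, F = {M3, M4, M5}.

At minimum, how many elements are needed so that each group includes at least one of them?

Take H = {M4, M7, M8}. Each listed group contains at least one of these, so H is a hitting set of size 3.
No choice of 2 elements meets every group, so 3 is the minimum.

3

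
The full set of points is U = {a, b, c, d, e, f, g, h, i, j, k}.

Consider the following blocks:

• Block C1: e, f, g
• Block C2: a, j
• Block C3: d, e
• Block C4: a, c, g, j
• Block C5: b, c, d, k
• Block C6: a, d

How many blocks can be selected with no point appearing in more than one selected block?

C1, C2, C5 are pairwise disjoint (C1={e,f,g}; C2={a,j}; C5={b,c,d,k}).
Every remaining block overlaps one of these, and no 4 of the listed blocks are pairwise disjoint, so 3 is the maximum.

3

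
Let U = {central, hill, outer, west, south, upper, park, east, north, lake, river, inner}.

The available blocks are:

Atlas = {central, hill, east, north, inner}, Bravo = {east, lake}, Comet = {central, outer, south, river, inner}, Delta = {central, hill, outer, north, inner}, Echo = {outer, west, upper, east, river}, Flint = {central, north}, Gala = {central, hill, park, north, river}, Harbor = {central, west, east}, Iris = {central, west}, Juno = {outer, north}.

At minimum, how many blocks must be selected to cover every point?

4

Take {Bravo, Comet, Echo, Gala}. Their union is {central, hill, outer, west, south, upper, park, east, north, lake, river, inner}, which is all 12 points.
Only Comet contains south, so Comet is forced; the remaining 7 points need at least 3 more blocks (each remaining block adds at most 3) — so at least 4 blocks are needed, and 4 is optimal.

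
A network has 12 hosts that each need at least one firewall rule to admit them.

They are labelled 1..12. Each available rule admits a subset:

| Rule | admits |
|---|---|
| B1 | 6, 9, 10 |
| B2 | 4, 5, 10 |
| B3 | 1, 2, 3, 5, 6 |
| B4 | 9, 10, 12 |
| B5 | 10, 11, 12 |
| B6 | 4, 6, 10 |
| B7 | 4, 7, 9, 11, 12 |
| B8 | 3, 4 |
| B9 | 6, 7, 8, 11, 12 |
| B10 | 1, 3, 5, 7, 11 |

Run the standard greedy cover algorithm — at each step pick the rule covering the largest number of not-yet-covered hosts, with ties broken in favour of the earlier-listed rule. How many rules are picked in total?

Greedy: pick B3 (covers 5 new) → pick B7 (covers 5 new) → pick B1 (covers 1 new) → pick B9 (covers 1 new). Total picks: 4.

4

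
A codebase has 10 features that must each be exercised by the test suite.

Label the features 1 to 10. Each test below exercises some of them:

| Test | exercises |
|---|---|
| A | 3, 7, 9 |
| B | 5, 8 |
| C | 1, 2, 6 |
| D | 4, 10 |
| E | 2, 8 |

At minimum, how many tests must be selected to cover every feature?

Take {A, B, C, D}. Their union is {1, 2, 3, 4, 5, 6, 7, 8, 9, 10}, which is all 10 features.
Each test has at most 3 features, and 3·3 = 9 < 10 — so at least 4 tests are needed, and 4 is optimal.

4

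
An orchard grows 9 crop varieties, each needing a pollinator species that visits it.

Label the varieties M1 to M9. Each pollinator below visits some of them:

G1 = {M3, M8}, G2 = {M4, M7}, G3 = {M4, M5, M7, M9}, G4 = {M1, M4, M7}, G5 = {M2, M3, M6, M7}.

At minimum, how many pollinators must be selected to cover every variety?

4

G1 and G3 and G4 and G5 together: G1 ∪ G3 ∪ G4 ∪ G5 = {M1, M2, M3, M4, M5, M6, M7, M8, M9} — every variety is covered.
No 3 of the 5 pollinators cover everything (all 10 combinations miss at least one variety), so 4 is optimal.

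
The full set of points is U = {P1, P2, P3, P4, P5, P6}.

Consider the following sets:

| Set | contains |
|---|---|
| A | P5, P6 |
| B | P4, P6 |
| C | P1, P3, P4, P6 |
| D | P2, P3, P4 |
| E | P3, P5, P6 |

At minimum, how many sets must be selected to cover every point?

3

C, D, and E cover everything between them: the union {P1, P2, P3, P4, P5, P6} is all of U.
Only C contains P1, so C is forced; the remaining 2 points need at least 2 more sets (each remaining set adds at most 1) — so at least 3 sets are needed, and 3 is optimal.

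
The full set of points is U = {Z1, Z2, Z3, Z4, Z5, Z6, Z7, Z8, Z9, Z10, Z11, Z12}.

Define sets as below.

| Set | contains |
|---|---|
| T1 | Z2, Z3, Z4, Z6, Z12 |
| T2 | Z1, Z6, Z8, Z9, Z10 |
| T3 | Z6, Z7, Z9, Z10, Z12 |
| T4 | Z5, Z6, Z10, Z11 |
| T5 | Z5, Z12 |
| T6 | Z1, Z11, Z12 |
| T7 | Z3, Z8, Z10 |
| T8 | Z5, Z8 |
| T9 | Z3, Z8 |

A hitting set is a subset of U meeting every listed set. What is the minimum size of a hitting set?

The 3 points {Z8, Z11, Z12} hit every set.
No choice of 2 points meets every set, so 3 is the minimum.

3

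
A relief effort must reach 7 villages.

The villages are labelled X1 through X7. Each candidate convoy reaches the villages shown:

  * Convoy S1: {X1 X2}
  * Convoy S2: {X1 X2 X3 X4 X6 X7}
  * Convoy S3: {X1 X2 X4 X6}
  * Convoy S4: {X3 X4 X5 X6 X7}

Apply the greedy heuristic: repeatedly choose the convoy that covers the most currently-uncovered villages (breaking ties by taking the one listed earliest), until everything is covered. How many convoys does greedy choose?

2

Greedy: pick S2 (covers 6 new) → pick S4 (covers 1 new). Total picks: 2.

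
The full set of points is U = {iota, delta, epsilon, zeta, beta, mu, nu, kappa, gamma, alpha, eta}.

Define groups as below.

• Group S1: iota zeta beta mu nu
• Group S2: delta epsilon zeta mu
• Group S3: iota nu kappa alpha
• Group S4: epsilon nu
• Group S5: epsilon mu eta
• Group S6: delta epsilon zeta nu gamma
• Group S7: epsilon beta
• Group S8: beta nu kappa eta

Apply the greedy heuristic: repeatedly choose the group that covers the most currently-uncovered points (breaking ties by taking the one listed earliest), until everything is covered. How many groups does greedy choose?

4

Greedy: pick S1 (covers 5 new) → pick S6 (covers 3 new) → pick S3 (covers 2 new) → pick S5 (covers 1 new). Total picks: 4.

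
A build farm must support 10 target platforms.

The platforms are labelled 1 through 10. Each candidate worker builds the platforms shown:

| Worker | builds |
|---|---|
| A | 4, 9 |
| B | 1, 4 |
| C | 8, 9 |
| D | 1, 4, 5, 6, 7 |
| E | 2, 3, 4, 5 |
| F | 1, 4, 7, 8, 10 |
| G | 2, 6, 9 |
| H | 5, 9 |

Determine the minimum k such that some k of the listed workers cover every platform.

3

E and F and G together: E ∪ F ∪ G = {1, 2, 3, 4, 5, 6, 7, 8, 9, 10} — every platform is covered.
Only E contains 3, so E is forced; the remaining 6 platforms need at least 2 more workers (each remaining worker adds at most 4) — so at least 3 workers are needed, and 3 is optimal.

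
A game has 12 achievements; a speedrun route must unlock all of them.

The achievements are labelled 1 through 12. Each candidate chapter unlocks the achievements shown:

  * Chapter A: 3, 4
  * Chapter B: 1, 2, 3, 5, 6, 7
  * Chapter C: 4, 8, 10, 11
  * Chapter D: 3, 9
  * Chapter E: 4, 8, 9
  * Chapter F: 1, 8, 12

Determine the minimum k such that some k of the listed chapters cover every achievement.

4

Take {B, C, E, F}. Their union is {1, 2, 3, 4, 5, 6, 7, 8, 9, 10, 11, 12}, which is all 12 achievements.
No 3 of the 6 chapters cover everything (all 20 combinations miss at least one achievement), so 4 is optimal.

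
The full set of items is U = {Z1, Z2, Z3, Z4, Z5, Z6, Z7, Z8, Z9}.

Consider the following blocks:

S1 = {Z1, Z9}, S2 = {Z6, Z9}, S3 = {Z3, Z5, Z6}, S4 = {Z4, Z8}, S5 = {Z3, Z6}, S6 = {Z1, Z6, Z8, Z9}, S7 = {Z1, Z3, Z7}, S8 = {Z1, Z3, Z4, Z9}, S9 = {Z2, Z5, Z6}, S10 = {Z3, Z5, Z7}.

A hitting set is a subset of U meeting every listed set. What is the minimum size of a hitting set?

H = {Z1, Z4, Z6, Z7} meets every block (each contains at least one member of H), and |H| = 4.
No choice of 3 items meets every block, so 4 is the minimum.

4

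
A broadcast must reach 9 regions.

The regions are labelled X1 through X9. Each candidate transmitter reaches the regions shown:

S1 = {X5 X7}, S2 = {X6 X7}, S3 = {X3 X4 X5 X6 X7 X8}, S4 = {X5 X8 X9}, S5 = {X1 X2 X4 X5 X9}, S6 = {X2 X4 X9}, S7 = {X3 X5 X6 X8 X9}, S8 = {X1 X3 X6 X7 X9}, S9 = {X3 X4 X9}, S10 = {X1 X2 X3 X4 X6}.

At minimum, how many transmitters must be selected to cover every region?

S3 and S5 together: S3 ∪ S5 = {X1, X2, X3, X4, X5, X6, X7, X8, X9} — every region is covered.
No single transmitter has all 9 regions (the largest, S3, has 6), so 2 is optimal.

2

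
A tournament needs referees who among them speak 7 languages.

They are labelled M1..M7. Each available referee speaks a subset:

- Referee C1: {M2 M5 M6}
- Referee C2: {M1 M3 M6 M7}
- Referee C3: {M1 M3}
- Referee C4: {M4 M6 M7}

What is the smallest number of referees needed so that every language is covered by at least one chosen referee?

Take {C1, C3, C4}. Their union is {M1, M2, M3, M4, M5, M6, M7}, which is all 7 languages.
Only C1 contains M2, so C1 is forced; the remaining 4 languages need at least 2 more referees (each remaining referee adds at most 3) — so at least 3 referees are needed, and 3 is optimal.

3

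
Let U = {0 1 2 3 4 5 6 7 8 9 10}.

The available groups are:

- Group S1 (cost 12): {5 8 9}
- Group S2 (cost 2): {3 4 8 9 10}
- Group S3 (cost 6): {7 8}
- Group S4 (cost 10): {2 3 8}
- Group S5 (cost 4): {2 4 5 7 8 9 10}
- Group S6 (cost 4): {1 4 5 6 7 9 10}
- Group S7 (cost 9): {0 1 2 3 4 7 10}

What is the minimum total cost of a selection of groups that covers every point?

S2, S6, S7 together cover every point (S2 ∪ S6 ∪ S7 = {0, 1, 2, 3, 4, 5, 6, 7, 8, 9, 10}); total cost 2 + 4 + 9 = 15.
The greedy pick S2, S6, S5, S7 costs 19; no covering selection beats 15.

15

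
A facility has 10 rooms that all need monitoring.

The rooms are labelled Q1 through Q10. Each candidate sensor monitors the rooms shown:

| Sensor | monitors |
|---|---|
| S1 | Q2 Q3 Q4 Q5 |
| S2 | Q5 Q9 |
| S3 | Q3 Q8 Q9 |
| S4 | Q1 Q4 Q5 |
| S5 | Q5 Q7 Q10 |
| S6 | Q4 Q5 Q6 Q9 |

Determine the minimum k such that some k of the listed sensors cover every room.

S1 and S3 and S4 and S5 and S6 together: S1 ∪ S3 ∪ S4 ∪ S5 ∪ S6 = {Q1, Q2, Q3, Q4, Q5, Q6, Q7, Q8, Q9, Q10} — every room is covered.
No 4 of the 6 sensors cover everything (all 15 combinations miss at least one room), so 5 is optimal.

5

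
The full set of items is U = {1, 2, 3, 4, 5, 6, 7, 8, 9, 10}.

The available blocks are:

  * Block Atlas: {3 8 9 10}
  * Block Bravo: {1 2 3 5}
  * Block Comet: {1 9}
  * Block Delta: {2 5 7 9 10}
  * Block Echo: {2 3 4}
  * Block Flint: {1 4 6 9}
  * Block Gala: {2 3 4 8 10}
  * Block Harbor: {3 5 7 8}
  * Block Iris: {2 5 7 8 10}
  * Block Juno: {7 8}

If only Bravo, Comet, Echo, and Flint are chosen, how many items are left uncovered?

Union of Bravo, Comet, Echo, Flint = {1, 2, 3, 4, 5, 6, 9}.
Not covered: 7, 8, 10 — 3 items.

3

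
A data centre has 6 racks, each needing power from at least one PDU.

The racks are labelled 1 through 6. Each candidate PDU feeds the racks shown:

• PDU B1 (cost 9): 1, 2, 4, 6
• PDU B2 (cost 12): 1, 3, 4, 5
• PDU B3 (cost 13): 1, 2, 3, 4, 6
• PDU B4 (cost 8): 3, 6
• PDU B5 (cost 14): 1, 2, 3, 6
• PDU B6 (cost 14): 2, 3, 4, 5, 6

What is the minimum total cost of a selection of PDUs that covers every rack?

B1, B2 together cover every rack (B1 ∪ B2 = {1, 2, 3, 4, 5, 6}); total cost 9 + 12 = 21.
No covering selection has total cost below 21.

21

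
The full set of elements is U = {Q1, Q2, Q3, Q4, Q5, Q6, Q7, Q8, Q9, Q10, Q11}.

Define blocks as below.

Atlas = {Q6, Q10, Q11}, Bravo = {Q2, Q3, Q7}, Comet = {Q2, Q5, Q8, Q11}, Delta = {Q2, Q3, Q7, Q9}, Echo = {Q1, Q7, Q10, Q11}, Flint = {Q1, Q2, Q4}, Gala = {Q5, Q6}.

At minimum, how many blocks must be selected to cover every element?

4

Atlas, Comet, Delta, and Flint cover everything between them: the union {Q1, Q2, Q3, Q4, Q5, Q6, Q7, Q8, Q9, Q10, Q11} is all of U.
Only Flint contains Q4, so Flint is forced; the remaining 8 elements need at least 3 more blocks (each remaining block adds at most 3) — so at least 4 blocks are needed, and 4 is optimal.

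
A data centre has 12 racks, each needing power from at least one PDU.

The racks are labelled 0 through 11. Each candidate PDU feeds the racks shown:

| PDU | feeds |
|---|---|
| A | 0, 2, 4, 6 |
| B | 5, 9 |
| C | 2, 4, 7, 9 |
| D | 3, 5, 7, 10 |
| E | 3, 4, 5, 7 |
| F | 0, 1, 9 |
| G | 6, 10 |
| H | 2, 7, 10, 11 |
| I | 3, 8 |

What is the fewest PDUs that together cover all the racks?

A and E and F and H and I together: A ∪ E ∪ F ∪ H ∪ I = {0, 1, 2, 3, 4, 5, 6, 7, 8, 9, 10, 11} — every rack is covered.
No 4 of the 9 PDUs cover everything (all 126 combinations miss at least one rack), so 5 is optimal.

5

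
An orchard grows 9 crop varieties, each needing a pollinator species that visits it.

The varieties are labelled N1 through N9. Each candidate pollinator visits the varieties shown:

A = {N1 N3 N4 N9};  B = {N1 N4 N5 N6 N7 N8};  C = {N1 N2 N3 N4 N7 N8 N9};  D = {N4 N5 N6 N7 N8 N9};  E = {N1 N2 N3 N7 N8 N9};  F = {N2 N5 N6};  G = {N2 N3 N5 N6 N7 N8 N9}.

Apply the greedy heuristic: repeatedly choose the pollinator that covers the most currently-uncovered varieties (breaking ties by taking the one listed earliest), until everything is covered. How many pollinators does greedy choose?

2

Greedy: pick C (covers 7 new) → pick B (covers 2 new). Total picks: 2.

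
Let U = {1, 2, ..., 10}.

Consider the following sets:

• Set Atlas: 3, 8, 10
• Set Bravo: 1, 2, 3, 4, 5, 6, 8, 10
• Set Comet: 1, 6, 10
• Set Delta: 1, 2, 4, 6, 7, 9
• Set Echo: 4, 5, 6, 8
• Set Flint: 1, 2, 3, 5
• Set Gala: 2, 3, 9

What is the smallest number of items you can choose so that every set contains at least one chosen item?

The 2 items {3, 6} hit every set.
The sets Echo, Gala are pairwise disjoint, so any hitting set needs a separate item for each — at least 2. Hence 2 is optimal.

2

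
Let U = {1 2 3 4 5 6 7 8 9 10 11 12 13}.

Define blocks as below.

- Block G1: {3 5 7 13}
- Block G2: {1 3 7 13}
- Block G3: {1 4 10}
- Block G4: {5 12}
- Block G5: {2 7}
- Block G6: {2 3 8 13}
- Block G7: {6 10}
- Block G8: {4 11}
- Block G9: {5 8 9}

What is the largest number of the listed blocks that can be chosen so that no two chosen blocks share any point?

G2, G7, G8, G9 are pairwise disjoint (G2={1,3,7,13}; G7={6,10}; G8={4,11}; G9={5,8,9}).
Every remaining block overlaps one of these, and no 5 of the listed blocks are pairwise disjoint, so 4 is the maximum.

4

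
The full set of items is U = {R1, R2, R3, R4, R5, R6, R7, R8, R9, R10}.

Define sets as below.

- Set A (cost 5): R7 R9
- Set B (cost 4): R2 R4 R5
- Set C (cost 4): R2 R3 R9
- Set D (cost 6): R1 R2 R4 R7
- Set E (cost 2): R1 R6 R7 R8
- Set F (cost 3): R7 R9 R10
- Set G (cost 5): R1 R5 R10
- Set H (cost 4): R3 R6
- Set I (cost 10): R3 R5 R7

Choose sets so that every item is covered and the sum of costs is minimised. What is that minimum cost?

13

B, E, F, H together cover every item (B ∪ E ∪ F ∪ H = {R1, R2, R3, R4, R5, R6, R7, R8, R9, R10}); total cost 4 + 2 + 3 + 4 = 13.
No covering selection has total cost below 13.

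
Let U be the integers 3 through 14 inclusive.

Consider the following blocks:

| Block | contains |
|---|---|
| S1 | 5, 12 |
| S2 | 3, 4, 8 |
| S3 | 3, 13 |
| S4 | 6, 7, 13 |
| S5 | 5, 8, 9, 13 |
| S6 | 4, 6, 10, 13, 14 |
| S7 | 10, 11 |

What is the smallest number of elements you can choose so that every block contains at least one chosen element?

H = {3, 5, 6, 11} meets every block (each contains at least one member of H), and |H| = 4.
The blocks S1, S2, S4, S7 are pairwise disjoint, so any hitting set needs a separate element for each — at least 4. Hence 4 is optimal.

4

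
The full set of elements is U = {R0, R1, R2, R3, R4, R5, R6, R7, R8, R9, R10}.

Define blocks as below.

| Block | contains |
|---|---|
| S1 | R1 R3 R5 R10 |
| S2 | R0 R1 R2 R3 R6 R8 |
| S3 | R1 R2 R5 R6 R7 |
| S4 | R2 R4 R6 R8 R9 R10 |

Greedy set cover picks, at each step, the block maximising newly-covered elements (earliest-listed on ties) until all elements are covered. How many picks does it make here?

3

Greedy: pick S2 (covers 6 new) → pick S4 (covers 3 new) → pick S3 (covers 2 new). Total picks: 3.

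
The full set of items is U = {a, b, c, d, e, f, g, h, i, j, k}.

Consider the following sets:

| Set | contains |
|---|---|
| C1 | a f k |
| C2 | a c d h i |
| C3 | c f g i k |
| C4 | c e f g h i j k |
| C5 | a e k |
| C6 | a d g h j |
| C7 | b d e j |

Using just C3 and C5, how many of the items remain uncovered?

4

Union of C3, C5 = {a, c, e, f, g, i, k}.
Not covered: b, d, h, j — 4 items.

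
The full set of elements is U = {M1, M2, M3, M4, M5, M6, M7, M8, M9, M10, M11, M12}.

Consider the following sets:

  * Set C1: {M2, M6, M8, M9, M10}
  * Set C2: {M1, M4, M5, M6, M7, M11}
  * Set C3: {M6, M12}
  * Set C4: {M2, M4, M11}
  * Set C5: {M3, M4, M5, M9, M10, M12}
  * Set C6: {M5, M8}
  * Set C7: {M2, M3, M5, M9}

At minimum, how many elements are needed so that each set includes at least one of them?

3

The 3 elements {M4, M5, M6} hit every set.
The sets C3, C4, C6 are pairwise disjoint, so any hitting set needs a separate element for each — at least 3. Hence 3 is optimal.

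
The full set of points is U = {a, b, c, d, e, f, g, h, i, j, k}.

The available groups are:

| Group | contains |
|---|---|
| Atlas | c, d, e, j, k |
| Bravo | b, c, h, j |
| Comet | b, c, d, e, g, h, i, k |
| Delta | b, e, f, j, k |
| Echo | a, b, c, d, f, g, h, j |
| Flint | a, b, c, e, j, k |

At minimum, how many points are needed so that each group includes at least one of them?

2

Take T = {e, j}. Each listed group contains at least one of these, so T is a hitting set of size 2.
No single point lies in every group, so at least 2 are needed and 2 is optimal.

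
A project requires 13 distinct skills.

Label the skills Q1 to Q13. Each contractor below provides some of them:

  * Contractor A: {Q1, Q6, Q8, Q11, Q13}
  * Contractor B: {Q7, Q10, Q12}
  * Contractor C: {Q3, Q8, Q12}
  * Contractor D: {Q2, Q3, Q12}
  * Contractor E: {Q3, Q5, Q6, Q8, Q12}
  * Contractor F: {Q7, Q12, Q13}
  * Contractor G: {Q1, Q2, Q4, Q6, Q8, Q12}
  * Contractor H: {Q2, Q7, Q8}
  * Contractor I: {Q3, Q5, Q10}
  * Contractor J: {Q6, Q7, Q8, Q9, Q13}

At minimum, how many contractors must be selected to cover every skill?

Take {A, G, I, J}. Their union is {Q1, Q2, Q3, Q4, Q5, Q6, Q7, Q8, Q9, Q10, Q11, Q12, Q13}, which is all 13 skills.
Only G contains Q4, so G is forced; the remaining 7 skills need at least 3 more contractors (each remaining contractor adds at most 3) — so at least 4 contractors are needed, and 4 is optimal.

4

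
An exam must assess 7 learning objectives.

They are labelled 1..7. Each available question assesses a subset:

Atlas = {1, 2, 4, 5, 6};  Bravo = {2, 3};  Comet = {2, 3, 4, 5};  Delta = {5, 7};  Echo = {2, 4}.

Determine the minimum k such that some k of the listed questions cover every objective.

3

Atlas and Bravo and Delta together: Atlas ∪ Bravo ∪ Delta = {1, 2, 3, 4, 5, 6, 7} — every objective is covered.
Only Atlas contains 1, so Atlas is forced; the remaining 2 objectives need at least 2 more questions (each remaining question adds at most 1) — so at least 3 questions are needed, and 3 is optimal.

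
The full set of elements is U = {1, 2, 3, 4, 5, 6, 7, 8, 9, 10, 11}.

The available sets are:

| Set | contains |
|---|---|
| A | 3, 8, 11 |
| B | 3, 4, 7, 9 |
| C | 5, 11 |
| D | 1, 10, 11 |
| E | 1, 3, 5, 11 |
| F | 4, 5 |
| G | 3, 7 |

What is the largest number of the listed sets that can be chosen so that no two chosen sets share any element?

3

D, F, G are pairwise disjoint (D={1,10,11}; F={4,5}; G={3,7}).
Every remaining set overlaps one of these, and no 4 of the listed sets are pairwise disjoint, so 3 is the maximum.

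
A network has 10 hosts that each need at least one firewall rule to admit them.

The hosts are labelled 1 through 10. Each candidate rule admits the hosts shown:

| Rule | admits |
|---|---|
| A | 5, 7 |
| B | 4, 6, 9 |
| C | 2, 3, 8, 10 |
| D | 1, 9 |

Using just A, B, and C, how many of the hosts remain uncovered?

1

Union of A, B, C = {2, 3, 4, 5, 6, 7, 8, 9, 10}.
Not covered: 1 — 1 host.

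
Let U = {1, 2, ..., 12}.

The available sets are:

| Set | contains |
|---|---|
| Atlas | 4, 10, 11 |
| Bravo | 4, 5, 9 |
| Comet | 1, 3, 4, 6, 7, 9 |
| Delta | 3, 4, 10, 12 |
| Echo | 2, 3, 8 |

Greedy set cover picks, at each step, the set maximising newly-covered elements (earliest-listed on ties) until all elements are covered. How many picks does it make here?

Greedy: pick Comet (covers 6 new) → pick Atlas (covers 2 new) → pick Echo (covers 2 new) → pick Bravo (covers 1 new) → pick Delta (covers 1 new). Total picks: 5.

5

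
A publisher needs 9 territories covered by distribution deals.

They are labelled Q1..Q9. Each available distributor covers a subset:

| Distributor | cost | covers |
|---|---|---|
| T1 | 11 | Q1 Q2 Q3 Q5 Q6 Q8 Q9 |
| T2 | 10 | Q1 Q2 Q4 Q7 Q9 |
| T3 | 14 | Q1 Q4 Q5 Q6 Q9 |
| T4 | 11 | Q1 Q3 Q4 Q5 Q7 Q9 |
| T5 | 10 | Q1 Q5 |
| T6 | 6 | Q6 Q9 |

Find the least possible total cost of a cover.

T1, T2 together cover every territory (T1 ∪ T2 = {Q1, Q2, Q3, Q4, Q5, Q6, Q7, Q8, Q9}); total cost 11 + 10 = 21.
No covering selection has total cost below 21.

21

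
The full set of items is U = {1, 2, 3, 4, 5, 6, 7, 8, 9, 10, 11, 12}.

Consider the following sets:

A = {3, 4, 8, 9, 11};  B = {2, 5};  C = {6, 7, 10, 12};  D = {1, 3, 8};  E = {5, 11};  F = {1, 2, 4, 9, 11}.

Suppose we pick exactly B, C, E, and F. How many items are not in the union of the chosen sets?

Union of B, C, E, F = {1, 2, 4, 5, 6, 7, 9, 10, 11, 12}.
Not covered: 3, 8 — 2 items.

2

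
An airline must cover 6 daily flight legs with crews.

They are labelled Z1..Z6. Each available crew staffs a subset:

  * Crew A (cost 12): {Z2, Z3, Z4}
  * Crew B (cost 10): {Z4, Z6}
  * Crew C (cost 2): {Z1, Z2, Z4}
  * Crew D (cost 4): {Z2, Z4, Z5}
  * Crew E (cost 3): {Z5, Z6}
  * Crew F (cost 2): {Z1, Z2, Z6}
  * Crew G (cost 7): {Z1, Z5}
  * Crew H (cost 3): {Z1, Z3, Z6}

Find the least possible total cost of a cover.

7

D, H together cover every leg (D ∪ H = {Z1, Z2, Z3, Z4, Z5, Z6}); total cost 4 + 3 = 7.
The greedy pick C, E, H costs 8; no covering selection beats 7.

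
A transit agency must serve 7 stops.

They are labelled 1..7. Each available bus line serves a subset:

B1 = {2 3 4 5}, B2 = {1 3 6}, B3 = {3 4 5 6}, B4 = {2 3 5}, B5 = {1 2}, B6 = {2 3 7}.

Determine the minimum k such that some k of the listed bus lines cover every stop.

3

B1 and B2 and B6 together: B1 ∪ B2 ∪ B6 = {1, 2, 3, 4, 5, 6, 7} — every stop is covered.
Only B6 contains 7, so B6 is forced; the remaining 4 stops need at least 2 more bus lines (each remaining bus line adds at most 3) — so at least 3 bus lines are needed, and 3 is optimal.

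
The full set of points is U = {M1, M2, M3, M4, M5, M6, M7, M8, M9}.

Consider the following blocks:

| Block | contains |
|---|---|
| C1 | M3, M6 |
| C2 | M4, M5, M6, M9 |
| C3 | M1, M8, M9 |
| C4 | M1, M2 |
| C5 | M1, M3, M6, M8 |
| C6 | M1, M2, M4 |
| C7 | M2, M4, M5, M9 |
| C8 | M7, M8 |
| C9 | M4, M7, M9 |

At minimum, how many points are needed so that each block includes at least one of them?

The 4 points {M1, M6, M7, M9} hit every block.
No choice of 3 points meets every block, so 4 is the minimum.

4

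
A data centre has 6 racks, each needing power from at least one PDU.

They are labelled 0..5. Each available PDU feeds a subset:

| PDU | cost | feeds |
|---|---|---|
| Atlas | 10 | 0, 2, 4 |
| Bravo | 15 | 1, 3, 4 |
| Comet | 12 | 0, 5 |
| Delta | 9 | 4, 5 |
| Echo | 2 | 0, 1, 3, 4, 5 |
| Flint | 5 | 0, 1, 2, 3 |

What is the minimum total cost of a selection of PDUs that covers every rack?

Echo, Flint together cover every rack (Echo ∪ Flint = {0, 1, 2, 3, 4, 5}); total cost 2 + 5 = 7.
No covering selection has total cost below 7.

7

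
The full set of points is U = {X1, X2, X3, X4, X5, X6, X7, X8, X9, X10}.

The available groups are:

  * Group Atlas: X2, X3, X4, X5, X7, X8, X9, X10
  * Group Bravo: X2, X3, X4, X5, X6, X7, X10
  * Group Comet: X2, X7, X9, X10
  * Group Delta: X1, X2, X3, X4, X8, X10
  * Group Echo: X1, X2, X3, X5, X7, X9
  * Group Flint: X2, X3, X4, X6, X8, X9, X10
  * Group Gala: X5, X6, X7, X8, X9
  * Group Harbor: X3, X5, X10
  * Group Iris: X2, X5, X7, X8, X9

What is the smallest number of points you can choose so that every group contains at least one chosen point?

2

Take H = {X3, X7}. Each listed group contains at least one of these, so H is a hitting set of size 2.
No single point lies in every group, so at least 2 are needed and 2 is optimal.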